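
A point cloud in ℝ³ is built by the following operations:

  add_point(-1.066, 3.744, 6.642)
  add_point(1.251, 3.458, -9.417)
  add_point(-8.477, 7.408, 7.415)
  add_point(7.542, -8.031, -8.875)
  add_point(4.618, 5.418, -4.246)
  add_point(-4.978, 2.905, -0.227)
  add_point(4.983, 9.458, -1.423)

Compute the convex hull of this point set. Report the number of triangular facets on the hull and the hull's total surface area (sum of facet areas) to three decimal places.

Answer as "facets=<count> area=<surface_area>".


Extreme-point indices: [0, 1, 2, 3, 5, 6] — 6 of 7 on the boundary.

Triangle areas on the boundary:
  f1: (p1, p6, p2) → 86.4971
  f2: (p1, p6, p3) → 66.8448
  f3: (p0, p3, p2) → 65.4286
  f4: (p0, p6, p2) → 45.6909
  f5: (p0, p6, p3) → 110.4721
  f6: (p5, p3, p2) → 40.6189
  f7: (p5, p1, p2) → 28.3627
  f8: (p5, p1, p3) → 71.5203
Σ area = 515.435

Euler characteristic 6−12+8 = 2 ✓

facets=8 area=515.435


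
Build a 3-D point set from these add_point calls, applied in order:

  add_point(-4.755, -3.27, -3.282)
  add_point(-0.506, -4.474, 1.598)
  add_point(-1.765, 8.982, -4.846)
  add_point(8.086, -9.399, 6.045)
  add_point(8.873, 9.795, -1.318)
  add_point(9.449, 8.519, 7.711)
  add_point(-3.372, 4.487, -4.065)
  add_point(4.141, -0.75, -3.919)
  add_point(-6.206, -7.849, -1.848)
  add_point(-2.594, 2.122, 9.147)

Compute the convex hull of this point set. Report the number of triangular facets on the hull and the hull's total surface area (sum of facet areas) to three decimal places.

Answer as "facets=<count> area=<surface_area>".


9 of the 10 inputs are extreme points: [0, 2, 3, 4, 5, 6, 7, 8, 9].

Facet areas (half cross-product norm):
  f1: (p4, p3, p5) → 82.3709
  f2: (p9, p3, p8) → 109.1416
  f3: (p9, p3, p5) → 105.6952
  f4: (p7, p3, p8) → 85.1119
  f5: (p7, p4, p3) → 78.1740
  f6: (p0, p7, p8) → 19.4634
  f7: (p2, p4, p5) → 47.8980
  f8: (p2, p9, p5) → 100.4012
  f9: (p2, p7, p4) → 57.1995
  f10: (p2, p0, p7) → 51.1201
  f11: (p6, p9, p8) → 81.6727
  f12: (p6, p2, p9) → 30.9886
  f13: (p6, p0, p8) → 4.5215
  f14: (p6, p2, p0) → 3.3736
Σ area = 857.132

Euler characteristic 9−21+14 = 2 ✓

facets=14 area=857.132


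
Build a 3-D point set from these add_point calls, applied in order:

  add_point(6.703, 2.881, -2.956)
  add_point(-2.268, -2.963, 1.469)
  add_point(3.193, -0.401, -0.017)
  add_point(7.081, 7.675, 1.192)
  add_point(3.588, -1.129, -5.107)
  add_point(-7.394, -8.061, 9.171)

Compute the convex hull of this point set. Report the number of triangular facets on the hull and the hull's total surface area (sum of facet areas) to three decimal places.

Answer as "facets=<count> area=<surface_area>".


6 of the 6 inputs are extreme points: [0, 1, 2, 3, 4, 5].

Facet areas (half cross-product norm):
  f1: (p0, p4, p3) → 9.5733
  f2: (p1, p3, p5) → 53.6501
  f3: (p1, p4, p5) → 15.2025
  f4: (p1, p4, p3) → 51.0988
  f5: (p2, p3, p5) → 55.7340
  f6: (p2, p0, p3) → 17.7198
  f7: (p2, p4, p5) → 34.3789
  f8: (p2, p0, p4) → 12.7380
Σ area = 250.095

Euler characteristic 6−12+8 = 2 ✓

facets=8 area=250.095


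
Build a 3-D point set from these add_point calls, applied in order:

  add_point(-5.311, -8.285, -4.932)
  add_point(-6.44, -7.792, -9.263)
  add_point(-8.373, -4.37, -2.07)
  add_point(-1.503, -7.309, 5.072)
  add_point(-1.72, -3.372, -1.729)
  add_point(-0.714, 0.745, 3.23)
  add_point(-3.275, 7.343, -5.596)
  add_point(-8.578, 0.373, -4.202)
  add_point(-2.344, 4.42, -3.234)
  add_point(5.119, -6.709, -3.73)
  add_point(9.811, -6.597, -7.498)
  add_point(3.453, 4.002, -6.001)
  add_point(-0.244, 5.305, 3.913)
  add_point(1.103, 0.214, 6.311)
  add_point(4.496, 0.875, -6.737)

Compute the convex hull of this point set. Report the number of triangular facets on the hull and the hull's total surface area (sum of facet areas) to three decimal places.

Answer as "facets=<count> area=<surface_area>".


Points on the hull: [0, 1, 2, 3, 6, 7, 10, 11, 12, 13, 14] (11 of 15).

Triangle areas on the boundary:
  f1: (p3, p13, p10) → 67.5095
  f2: (p1, p6, p7) → 39.1581
  f3: (p12, p6, p7) → 44.8072
  f4: (p12, p13, p10) → 50.7456
  f5: (p2, p1, p7) → 21.3188
  f6: (p2, p12, p7) → 32.8033
  f7: (p2, p3, p13) → 41.5779
  f8: (p2, p12, p13) → 38.6373
  f9: (p0, p3, p10) → 81.2144
  f10: (p0, p1, p10) → 34.6462
  f11: (p0, p2, p3) → 29.0174
  f12: (p0, p2, p1) → 12.4280
  f13: (p11, p12, p10) → 61.0252
  f14: (p11, p12, p6) → 36.4927
  f15: (p14, p1, p6) → 70.9578
  f16: (p14, p11, p6) → 9.0840
  f17: (p14, p1, p10) → 65.0984
  f18: (p14, p11, p10) → 4.9337
Σ area = 741.455

Euler: V−E+F = 11−27+18 = 2.

facets=18 area=741.455


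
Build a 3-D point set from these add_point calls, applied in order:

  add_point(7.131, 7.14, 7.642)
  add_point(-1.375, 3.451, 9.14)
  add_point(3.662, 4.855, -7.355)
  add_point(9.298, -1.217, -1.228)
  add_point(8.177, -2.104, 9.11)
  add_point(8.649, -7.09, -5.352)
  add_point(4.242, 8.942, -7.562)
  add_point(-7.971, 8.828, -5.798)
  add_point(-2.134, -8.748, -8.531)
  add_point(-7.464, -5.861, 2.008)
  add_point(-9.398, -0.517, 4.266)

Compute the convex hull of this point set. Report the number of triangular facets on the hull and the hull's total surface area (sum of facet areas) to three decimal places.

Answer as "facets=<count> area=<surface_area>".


facets=16 area=1128.620

Hull vertices (10/11): indices [0, 1, 3, 4, 5, 6, 7, 8, 9, 10].

Triangle areas on the boundary:
  f1: (p0, p6, p3) → 77.9452
  f2: (p7, p8, p6) → 109.4036
  f3: (p7, p0, p6) → 96.0456
  f4: (p7, p9, p10) → 40.4095
  f5: (p7, p9, p8) → 99.4454
  f6: (p5, p9, p8) → 68.4086
  f7: (p5, p6, p3) → 44.3087
  f8: (p5, p8, p6) → 94.2678
  f9: (p4, p5, p9) → 121.8748
  f10: (p4, p0, p3) → 47.8751
  f11: (p4, p5, p3) → 32.8192
  f12: (p1, p9, p10) → 30.0239
  f13: (p1, p4, p9) → 72.9496
  f14: (p1, p4, p0) → 42.0503
  f15: (p1, p7, p10) → 70.3605
  f16: (p1, p7, p0) → 80.4318
Σ area = 1128.620

Euler: V−E+F = 10−24+16 = 2.


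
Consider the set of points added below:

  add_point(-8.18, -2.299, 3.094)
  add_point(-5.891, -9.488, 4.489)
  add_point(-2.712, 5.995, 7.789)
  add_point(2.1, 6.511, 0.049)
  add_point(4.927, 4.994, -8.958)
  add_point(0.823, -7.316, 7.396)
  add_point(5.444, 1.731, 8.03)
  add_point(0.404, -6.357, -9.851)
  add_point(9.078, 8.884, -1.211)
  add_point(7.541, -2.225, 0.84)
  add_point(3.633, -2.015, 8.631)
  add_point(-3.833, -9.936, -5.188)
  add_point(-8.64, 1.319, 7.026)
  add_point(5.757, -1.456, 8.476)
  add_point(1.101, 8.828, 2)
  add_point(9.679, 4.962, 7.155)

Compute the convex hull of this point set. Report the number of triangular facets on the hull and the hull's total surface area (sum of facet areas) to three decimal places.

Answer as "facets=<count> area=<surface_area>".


facets=26 area=1021.810

Extreme-point indices: [0, 1, 2, 4, 5, 6, 7, 8, 9, 10, 11, 12, 13, 14, 15] — 15 of 16 on the boundary.

Triangle areas on the boundary:
  f1: (p1, p5, p12) → 43.1976
  f2: (p1, p5, p11) → 37.0105
  f3: (p9, p5, p11) → 70.4933
  f4: (p9, p8, p15) → 43.4941
  f5: (p9, p4, p8) → 52.1327
  f6: (p14, p8, p15) → 38.2193
  f7: (p14, p2, p15) → 39.9663
  f8: (p14, p4, p8) → 41.1083
  f9: (p14, p2, p12) → 23.6714
  f10: (p14, p4, p12) → 74.7288
  f11: (p10, p5, p12) → 38.1191
  f12: (p10, p2, p12) → 38.9022
  f13: (p0, p4, p12) → 49.7945
  f14: (p0, p1, p12) → 17.5182
  f15: (p0, p1, p11) → 37.8904
  f16: (p13, p9, p15) → 29.4658
  f17: (p13, p9, p5) → 30.4140
  f18: (p13, p10, p5) → 5.1359
  f19: (p13, p10, p2) → 10.3802
  f20: (p7, p0, p11) → 41.1506
  f21: (p7, p0, p4) → 97.8919
  f22: (p7, p9, p11) → 48.8589
  f23: (p7, p9, p4) → 69.8058
  f24: (p6, p2, p15) → 22.6247
  f25: (p6, p13, p15) → 7.3652
  f26: (p6, p13, p2) → 12.4701
Σ area = 1021.810

Euler: V−E+F = 15−39+26 = 2.


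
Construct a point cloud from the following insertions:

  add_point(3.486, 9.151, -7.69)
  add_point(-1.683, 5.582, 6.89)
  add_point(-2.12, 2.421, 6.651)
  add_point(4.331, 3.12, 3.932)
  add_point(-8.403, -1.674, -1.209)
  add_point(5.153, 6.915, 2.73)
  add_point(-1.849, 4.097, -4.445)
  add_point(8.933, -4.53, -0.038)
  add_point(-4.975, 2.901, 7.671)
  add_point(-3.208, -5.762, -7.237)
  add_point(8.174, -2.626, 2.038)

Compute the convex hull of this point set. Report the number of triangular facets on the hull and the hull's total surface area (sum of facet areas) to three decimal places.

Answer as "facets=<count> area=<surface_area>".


facets=16 area=649.006

Extreme-point indices: [0, 1, 2, 3, 4, 5, 7, 8, 9, 10] — 10 of 11 on the boundary.

Triangle areas on the boundary:
  f1: (p8, p7, p4) → 88.5462
  f2: (p8, p0, p4) → 90.0681
  f3: (p9, p7, p4) → 62.9539
  f4: (p9, p0, p4) → 72.2019
  f5: (p9, p0, p7) → 105.3477
  f6: (p5, p0, p7) → 66.6818
  f7: (p10, p8, p7) → 15.5314
  f8: (p10, p5, p7) → 9.7096
  f9: (p1, p8, p0) → 28.5253
  f10: (p1, p5, p0) → 40.1169
  f11: (p2, p10, p8) → 5.1328
  f12: (p2, p1, p8) → 4.9045
  f13: (p2, p1, p10) → 18.7493
  f14: (p3, p10, p5) → 12.0500
  f15: (p3, p1, p5) → 14.5051
  f16: (p3, p1, p10) → 13.9810
Σ area = 649.006

Check V−E+F: 10 − 24 + 16 = 2.


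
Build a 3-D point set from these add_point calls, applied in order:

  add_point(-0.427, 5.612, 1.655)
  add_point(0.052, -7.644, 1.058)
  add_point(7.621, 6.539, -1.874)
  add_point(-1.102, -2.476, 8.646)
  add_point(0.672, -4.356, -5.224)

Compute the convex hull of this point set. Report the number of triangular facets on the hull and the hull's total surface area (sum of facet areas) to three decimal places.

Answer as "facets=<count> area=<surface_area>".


Points on the hull: [0, 1, 2, 3, 4] (5 of 5).

Area of each hull facet:
  f1: (p1, p2, p3) → 72.5829
  f2: (p4, p1, p3) → 28.9478
  f3: (p4, p1, p2) → 46.5396
  f4: (p0, p2, p3) → 43.4335
  f5: (p0, p4, p3) → 63.1648
  f6: (p0, p4, p2) → 52.3867
Σ area = 307.055

Euler characteristic 5−9+6 = 2 ✓

facets=6 area=307.055


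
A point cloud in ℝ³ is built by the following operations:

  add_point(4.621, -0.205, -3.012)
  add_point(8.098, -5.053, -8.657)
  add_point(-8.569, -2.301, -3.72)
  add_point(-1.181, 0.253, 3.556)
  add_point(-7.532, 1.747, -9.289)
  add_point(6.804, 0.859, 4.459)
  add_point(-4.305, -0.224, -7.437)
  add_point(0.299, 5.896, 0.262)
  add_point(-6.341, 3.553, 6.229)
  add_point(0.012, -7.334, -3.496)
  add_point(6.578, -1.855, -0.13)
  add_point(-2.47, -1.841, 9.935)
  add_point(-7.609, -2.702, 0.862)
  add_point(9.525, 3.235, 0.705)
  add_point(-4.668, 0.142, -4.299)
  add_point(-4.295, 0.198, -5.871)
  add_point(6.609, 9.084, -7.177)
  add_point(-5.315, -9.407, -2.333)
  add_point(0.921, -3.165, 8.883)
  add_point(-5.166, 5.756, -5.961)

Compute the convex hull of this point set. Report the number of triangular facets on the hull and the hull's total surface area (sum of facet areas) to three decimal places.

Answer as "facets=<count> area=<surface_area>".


Extreme-point indices: [1, 2, 4, 5, 7, 8, 9, 11, 12, 13, 16, 17, 18, 19] — 14 of 20 on the boundary.

Triangle areas on the boundary:
  f1: (p16, p1, p13) → 62.7198
  f2: (p4, p17, p2) → 22.1231
  f3: (p4, p1, p17) → 98.1099
  f4: (p4, p16, p1) → 106.5274
  f5: (p4, p8, p2) → 38.1962
  f6: (p5, p1, p13) → 32.2672
  f7: (p5, p8, p13) → 30.3111
  f8: (p5, p8, p11) → 42.2092
  f9: (p18, p11, p17) → 27.0321
  f10: (p18, p5, p11) → 12.6385
  f11: (p18, p5, p1) → 56.8610
  f12: (p12, p11, p17) → 39.0105
  f13: (p12, p8, p11) → 31.3860
  f14: (p12, p17, p2) → 17.5999
  f15: (p12, p8, p2) → 15.7502
  f16: (p7, p8, p13) → 35.8008
  f17: (p7, p16, p13) → 43.5160
  f18: (p7, p16, p8) → 6.7305
  f19: (p19, p16, p8) → 74.3568
  f20: (p19, p4, p8) → 32.5251
  f21: (p19, p4, p16) → 29.8782
  f22: (p9, p1, p17) → 10.1637
  f23: (p9, p18, p17) → 38.1869
  f24: (p9, p18, p1) → 60.1181
Σ area = 964.018

Check V−E+F: 14 − 36 + 24 = 2.

facets=24 area=964.018


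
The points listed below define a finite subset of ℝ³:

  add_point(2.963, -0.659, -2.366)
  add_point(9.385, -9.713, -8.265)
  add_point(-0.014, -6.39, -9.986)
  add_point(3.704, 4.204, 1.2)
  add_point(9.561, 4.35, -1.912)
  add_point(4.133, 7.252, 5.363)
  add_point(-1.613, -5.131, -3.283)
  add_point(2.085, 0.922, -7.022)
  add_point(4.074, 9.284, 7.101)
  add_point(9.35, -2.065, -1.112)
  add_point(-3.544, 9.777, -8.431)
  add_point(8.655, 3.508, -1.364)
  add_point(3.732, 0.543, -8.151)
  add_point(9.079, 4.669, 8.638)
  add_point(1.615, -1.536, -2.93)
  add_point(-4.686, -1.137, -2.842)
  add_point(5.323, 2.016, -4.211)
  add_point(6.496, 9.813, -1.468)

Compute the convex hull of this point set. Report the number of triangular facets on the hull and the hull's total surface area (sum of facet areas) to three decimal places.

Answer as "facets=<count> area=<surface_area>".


facets=18 area=856.233

Points on the hull: [1, 2, 4, 6, 8, 9, 10, 12, 13, 15, 17] (11 of 18).

Area of each hull facet:
  f1: (p6, p13, p15) → 47.1339
  f2: (p6, p13, p1) → 121.0422
  f3: (p9, p1, p4) → 26.0292
  f4: (p9, p13, p4) → 34.0159
  f5: (p9, p13, p1) → 13.2558
  f6: (p12, p1, p4) → 54.6362
  f7: (p17, p13, p4) → 32.9393
  f8: (p17, p12, p4) → 29.2147
  f9: (p17, p12, p10) → 61.3774
  f10: (p2, p6, p1) → 35.2256
  f11: (p2, p12, p1) → 40.2033
  f12: (p2, p12, p10) → 43.9857
  f13: (p2, p10, p15) → 61.4197
  f14: (p2, p6, p15) → 16.5029
  f15: (p8, p17, p13) → 31.0802
  f16: (p8, p17, p10) → 51.5535
  f17: (p8, p13, p15) → 58.5699
  f18: (p8, p10, p15) → 98.0481
Σ area = 856.233

Check V−E+F: 11 − 27 + 18 = 2.


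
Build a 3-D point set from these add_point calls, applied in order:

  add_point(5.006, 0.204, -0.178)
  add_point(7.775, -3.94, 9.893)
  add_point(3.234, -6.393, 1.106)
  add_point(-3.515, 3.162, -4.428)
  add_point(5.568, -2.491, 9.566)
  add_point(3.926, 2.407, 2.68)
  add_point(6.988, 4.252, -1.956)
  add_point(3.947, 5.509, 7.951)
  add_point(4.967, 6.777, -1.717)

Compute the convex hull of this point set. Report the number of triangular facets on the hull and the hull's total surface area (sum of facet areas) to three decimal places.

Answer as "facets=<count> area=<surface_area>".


facets=10 area=392.366

7 of the 9 inputs are extreme points: [1, 2, 3, 4, 6, 7, 8].

Triangle areas on the boundary:
  f1: (p7, p8, p3) → 46.6620
  f2: (p6, p8, p3) → 15.1420
  f3: (p6, p2, p3) → 59.5788
  f4: (p6, p2, p1) → 59.0356
  f5: (p6, p7, p1) → 54.1280
  f6: (p6, p7, p8) → 15.8865
  f7: (p4, p7, p3) → 60.5578
  f8: (p4, p7, p1) → 7.8037
  f9: (p4, p2, p3) → 60.8462
  f10: (p4, p2, p1) → 12.7252
Σ area = 392.366

Check V−E+F: 7 − 15 + 10 = 2.


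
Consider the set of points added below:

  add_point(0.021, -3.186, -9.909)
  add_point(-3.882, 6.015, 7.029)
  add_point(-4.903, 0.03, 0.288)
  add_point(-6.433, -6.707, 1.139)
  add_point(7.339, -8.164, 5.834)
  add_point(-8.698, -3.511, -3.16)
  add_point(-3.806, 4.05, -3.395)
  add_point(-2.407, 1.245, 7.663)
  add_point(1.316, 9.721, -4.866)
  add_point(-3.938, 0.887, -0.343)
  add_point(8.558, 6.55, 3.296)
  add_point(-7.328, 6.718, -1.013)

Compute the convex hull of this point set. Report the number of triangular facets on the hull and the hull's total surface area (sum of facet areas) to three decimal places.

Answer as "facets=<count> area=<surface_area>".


facets=14 area=864.957

Points on the hull: [0, 1, 3, 4, 5, 7, 8, 10, 11] (9 of 12).

Facet areas (half cross-product norm):
  f1: (p0, p4, p10) → 124.8286
  f2: (p3, p1, p5) → 41.1611
  f3: (p3, p0, p5) → 31.6608
  f4: (p3, p0, p4) → 95.7101
  f5: (p7, p4, p10) → 82.2675
  f6: (p7, p1, p10) → 32.0150
  f7: (p7, p3, p4) → 71.6591
  f8: (p7, p3, p1) → 24.0545
  f9: (p11, p0, p5) → 58.1375
  f10: (p11, p1, p5) → 45.6673
  f11: (p8, p1, p10) → 67.9388
  f12: (p8, p11, p1) → 43.5434
  f13: (p8, p0, p10) → 78.9274
  f14: (p8, p11, p0) → 67.3864
Σ area = 864.957

Euler: V−E+F = 9−21+14 = 2.


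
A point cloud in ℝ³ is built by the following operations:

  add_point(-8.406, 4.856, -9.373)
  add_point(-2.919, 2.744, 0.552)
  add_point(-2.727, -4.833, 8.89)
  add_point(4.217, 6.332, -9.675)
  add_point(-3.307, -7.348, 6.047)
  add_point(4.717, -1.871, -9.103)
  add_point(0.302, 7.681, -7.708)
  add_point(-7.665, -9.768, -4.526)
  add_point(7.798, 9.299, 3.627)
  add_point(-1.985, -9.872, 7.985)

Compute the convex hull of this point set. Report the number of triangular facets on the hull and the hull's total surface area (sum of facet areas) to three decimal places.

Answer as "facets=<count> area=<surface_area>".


facets=14 area=939.758

Points on the hull: [0, 1, 2, 3, 5, 6, 7, 8, 9] (9 of 10).

Triangle areas on the boundary:
  f1: (p2, p9, p8) → 37.4560
  f2: (p2, p7, p0) → 116.6222
  f3: (p2, p7, p9) → 35.3875
  f4: (p6, p8, p0) → 45.6754
  f5: (p6, p3, p0) → 16.5099
  f6: (p6, p3, p8) → 31.2746
  f7: (p5, p7, p9) → 105.5042
  f8: (p5, p9, p8) → 163.7404
  f9: (p5, p3, p8) → 57.5609
  f10: (p5, p3, p0) → 52.2787
  f11: (p5, p7, p0) → 99.7284
  f12: (p1, p8, p0) → 64.3488
  f13: (p1, p2, p0) → 41.6357
  f14: (p1, p2, p8) → 72.0357
Σ area = 939.758

Check V−E+F: 9 − 21 + 14 = 2.


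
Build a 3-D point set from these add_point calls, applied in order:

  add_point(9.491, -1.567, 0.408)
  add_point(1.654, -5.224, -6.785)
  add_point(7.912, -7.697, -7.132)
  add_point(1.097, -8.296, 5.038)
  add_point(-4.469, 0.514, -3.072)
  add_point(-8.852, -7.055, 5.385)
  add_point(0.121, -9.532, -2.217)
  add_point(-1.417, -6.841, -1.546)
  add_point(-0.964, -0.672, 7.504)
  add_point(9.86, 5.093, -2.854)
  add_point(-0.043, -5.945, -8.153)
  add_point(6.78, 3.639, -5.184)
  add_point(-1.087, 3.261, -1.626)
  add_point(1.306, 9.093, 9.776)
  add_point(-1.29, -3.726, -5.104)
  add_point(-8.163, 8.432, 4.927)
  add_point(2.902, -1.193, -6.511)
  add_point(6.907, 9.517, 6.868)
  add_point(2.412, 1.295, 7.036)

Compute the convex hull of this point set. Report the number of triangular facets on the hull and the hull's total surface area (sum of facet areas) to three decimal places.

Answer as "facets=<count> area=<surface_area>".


facets=24 area=1037.762

Hull vertices (14/19): indices [0, 2, 3, 4, 5, 6, 8, 9, 10, 11, 13, 15, 17, 18].

Triangle areas on the boundary:
  f1: (p15, p13, p5) → 82.3344
  f2: (p4, p10, p5) → 56.3795
  f3: (p4, p15, p5) → 71.0624
  f4: (p8, p13, p5) → 32.0979
  f5: (p8, p3, p5) → 38.5339
  f6: (p8, p3, p13) → 19.7011
  f7: (p11, p15, p9) → 37.7312
  f8: (p11, p4, p15) → 68.2220
  f9: (p11, p4, p10) → 51.5687
  f10: (p17, p0, p3) → 75.7709
  f11: (p17, p0, p9) → 41.1085
  f12: (p17, p15, p9) → 83.7614
  f13: (p17, p15, p13) → 27.4202
  f14: (p2, p0, p3) → 56.8142
  f15: (p2, p0, p9) → 35.5698
  f16: (p2, p11, p9) → 22.1773
  f17: (p2, p11, p10) → 45.4978
  f18: (p18, p3, p13) → 12.0777
  f19: (p18, p17, p13) → 25.8082
  f20: (p18, p17, p3) → 19.0614
  f21: (p6, p10, p5) → 37.8913
  f22: (p6, p2, p10) → 27.6466
  f23: (p6, p3, p5) → 37.1314
  f24: (p6, p2, p3) → 32.3943
Σ area = 1037.762

Check V−E+F: 14 − 36 + 24 = 2.


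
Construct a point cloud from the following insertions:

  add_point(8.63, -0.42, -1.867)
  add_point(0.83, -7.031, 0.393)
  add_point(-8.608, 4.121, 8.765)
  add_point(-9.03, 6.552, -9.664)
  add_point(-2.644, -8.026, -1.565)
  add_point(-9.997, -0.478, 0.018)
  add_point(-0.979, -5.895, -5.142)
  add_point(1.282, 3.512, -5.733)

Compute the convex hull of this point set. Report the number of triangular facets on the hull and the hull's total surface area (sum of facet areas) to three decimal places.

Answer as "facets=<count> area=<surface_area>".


facets=12 area=635.927

Extreme-point indices: [0, 1, 2, 3, 4, 5, 6, 7] — 8 of 8 on the boundary.

Facet areas (half cross-product norm):
  f1: (p3, p4, p5) → 62.0958
  f2: (p2, p4, p5) → 49.5921
  f3: (p2, p3, p5) → 54.1945
  f4: (p6, p3, p4) → 31.5108
  f5: (p1, p2, p0) → 87.6590
  f6: (p1, p2, p4) → 34.5018
  f7: (p1, p6, p0) → 30.9224
  f8: (p1, p6, p4) → 9.2042
  f9: (p7, p2, p0) → 80.1017
  f10: (p7, p2, p3) → 97.7400
  f11: (p7, p6, p0) → 43.0586
  f12: (p7, p6, p3) → 55.3466
Σ area = 635.927

Euler: V−E+F = 8−18+12 = 2.


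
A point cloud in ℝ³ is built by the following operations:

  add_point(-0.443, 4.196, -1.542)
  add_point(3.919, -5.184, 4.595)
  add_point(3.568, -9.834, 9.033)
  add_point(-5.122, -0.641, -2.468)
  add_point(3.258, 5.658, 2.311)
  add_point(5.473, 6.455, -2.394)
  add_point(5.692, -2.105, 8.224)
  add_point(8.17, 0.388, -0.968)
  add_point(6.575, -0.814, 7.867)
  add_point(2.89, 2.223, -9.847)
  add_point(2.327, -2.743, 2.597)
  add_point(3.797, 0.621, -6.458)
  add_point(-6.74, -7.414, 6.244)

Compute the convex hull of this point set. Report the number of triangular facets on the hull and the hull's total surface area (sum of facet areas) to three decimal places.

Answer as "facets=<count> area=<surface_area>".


facets=18 area=613.446

11 of the 13 inputs are extreme points: [0, 2, 3, 4, 5, 6, 7, 8, 9, 11, 12].

Per-facet area ½‖(b−a)×(c−a)‖:
  f1: (p9, p2, p12) → 114.3780
  f2: (p11, p2, p7) → 49.3693
  f3: (p11, p9, p7) → 7.1952
  f4: (p11, p9, p2) → 10.3625
  f5: (p8, p2, p7) → 41.4000
  f6: (p8, p4, p12) → 68.2075
  f7: (p3, p9, p12) → 40.1171
  f8: (p5, p9, p7) → 30.1243
  f9: (p5, p8, p7) → 29.7514
  f10: (p5, p8, p4) → 20.8842
  f11: (p6, p2, p12) → 44.1032
  f12: (p6, p8, p12) → 6.8407
  f13: (p6, p8, p2) → 2.2142
  f14: (p0, p5, p4) → 13.8956
  f15: (p0, p4, p12) → 42.1493
  f16: (p0, p3, p12) → 34.2756
  f17: (p0, p3, p9) → 31.1147
  f18: (p0, p5, p9) → 27.0628
Σ area = 613.446

Euler: V−E+F = 11−27+18 = 2.


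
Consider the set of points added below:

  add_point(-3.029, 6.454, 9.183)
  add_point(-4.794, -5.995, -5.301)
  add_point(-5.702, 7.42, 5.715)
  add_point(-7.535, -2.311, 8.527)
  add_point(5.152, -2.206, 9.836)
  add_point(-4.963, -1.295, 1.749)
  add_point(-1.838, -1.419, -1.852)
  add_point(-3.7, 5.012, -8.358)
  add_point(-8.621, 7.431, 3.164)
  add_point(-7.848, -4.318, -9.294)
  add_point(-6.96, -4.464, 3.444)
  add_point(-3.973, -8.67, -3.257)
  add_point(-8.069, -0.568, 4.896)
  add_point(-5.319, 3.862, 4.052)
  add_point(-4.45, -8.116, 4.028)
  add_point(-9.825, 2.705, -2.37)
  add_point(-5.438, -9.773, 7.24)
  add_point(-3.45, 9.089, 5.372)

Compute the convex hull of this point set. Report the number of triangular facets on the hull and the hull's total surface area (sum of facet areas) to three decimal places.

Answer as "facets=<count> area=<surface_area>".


Extreme-point indices: [0, 1, 2, 3, 4, 7, 8, 9, 11, 15, 16, 17] — 12 of 18 on the boundary.

Area of each hull facet:
  f1: (p9, p16, p15) → 80.8661
  f2: (p7, p9, p15) → 40.5134
  f3: (p11, p16, p4) → 70.6929
  f4: (p11, p9, p16) → 31.9708
  f5: (p11, p7, p4) → 125.1528
  f6: (p3, p16, p4) → 48.6333
  f7: (p3, p0, p4) → 55.6703
  f8: (p3, p16, p15) → 45.8588
  f9: (p8, p7, p15) → 31.8626
  f10: (p8, p3, p15) → 40.5164
  f11: (p8, p3, p0) → 39.5431
  f12: (p1, p7, p9) → 27.1654
  f13: (p1, p11, p9) → 5.1850
  f14: (p1, p11, p7) → 9.6272
  f15: (p17, p8, p7) → 37.3469
  f16: (p17, p7, p4) → 106.2409
  f17: (p17, p0, p4) → 23.7402
  f18: (p2, p8, p0) → 2.4794
  f19: (p2, p17, p0) → 6.1233
  f20: (p2, p17, p8) → 4.6792
Σ area = 833.868

Euler characteristic 12−30+20 = 2 ✓

facets=20 area=833.868


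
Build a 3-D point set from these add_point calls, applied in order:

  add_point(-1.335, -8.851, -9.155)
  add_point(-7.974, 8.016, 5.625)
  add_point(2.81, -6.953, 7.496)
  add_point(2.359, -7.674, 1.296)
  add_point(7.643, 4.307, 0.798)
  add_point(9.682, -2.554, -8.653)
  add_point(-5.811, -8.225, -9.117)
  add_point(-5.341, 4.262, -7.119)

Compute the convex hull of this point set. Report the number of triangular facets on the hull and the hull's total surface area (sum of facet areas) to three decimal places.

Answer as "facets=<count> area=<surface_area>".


facets=12 area=881.787

Extreme-point indices: [0, 1, 2, 3, 4, 5, 6, 7] — 8 of 8 on the boundary.

Per-facet area ½‖(b−a)×(c−a)‖:
  f1: (p4, p2, p1) → 112.2778
  f2: (p4, p2, p5) → 82.7528
  f3: (p4, p7, p1) → 97.4033
  f4: (p4, p7, p5) → 86.8004
  f5: (p3, p0, p5) → 65.5607
  f6: (p3, p2, p5) → 31.6715
  f7: (p3, p2, p0) → 9.1578
  f8: (p6, p0, p5) → 17.5916
  f9: (p6, p7, p5) → 96.6675
  f10: (p6, p7, p1) → 77.9736
  f11: (p6, p2, p1) → 165.8237
  f12: (p6, p2, p0) → 38.1063
Σ area = 881.787

Euler characteristic 8−18+12 = 2 ✓


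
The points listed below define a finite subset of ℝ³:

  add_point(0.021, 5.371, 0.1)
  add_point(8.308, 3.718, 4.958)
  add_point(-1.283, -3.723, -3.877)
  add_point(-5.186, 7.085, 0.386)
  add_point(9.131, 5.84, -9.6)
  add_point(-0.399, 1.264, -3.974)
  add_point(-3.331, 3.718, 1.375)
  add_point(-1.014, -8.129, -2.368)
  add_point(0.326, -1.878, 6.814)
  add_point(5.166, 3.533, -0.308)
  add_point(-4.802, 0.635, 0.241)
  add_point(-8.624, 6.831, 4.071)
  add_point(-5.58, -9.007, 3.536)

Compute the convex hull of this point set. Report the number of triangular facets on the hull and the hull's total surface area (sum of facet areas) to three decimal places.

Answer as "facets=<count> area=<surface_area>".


facets=14 area=707.080

Points on the hull: [1, 2, 3, 4, 5, 7, 8, 11, 12] (9 of 13).

Per-facet area ½‖(b−a)×(c−a)‖:
  f1: (p8, p12, p11) → 62.7828
  f2: (p1, p8, p11) → 62.8239
  f3: (p1, p8, p12) → 27.1310
  f4: (p2, p12, p11) → 74.0718
  f5: (p3, p2, p11) → 27.9691
  f6: (p3, p1, p11) → 34.0385
  f7: (p3, p1, p4) → 103.2175
  f8: (p7, p2, p4) → 26.2776
  f9: (p7, p2, p12) → 16.5504
  f10: (p7, p1, p4) → 117.8346
  f11: (p7, p1, p12) → 62.7915
  f12: (p5, p2, p4) → 25.8334
  f13: (p5, p3, p4) → 47.3778
  f14: (p5, p3, p2) → 18.3794
Σ area = 707.080

Check V−E+F: 9 − 21 + 14 = 2.


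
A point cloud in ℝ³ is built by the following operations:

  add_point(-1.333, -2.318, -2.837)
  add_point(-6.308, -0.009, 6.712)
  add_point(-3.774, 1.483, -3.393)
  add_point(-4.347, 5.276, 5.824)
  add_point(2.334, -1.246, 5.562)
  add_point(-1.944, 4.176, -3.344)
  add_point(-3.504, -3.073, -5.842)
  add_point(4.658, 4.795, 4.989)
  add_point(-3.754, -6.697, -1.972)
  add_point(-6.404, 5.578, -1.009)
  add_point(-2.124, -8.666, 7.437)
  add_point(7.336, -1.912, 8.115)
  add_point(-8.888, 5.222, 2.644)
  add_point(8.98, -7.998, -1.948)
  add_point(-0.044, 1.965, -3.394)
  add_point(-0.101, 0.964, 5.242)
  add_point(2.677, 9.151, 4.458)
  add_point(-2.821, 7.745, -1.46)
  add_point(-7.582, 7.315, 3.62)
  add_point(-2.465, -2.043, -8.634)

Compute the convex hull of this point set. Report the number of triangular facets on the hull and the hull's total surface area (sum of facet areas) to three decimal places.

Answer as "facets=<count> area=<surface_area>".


facets=26 area=830.475

Extreme-point indices: [1, 3, 6, 7, 8, 9, 10, 11, 12, 13, 14, 16, 17, 18, 19] — 15 of 20 on the boundary.

Facet areas (half cross-product norm):
  f1: (p7, p16, p13) → 20.4294
  f2: (p17, p19, p16) → 41.7283
  f3: (p14, p16, p13) → 72.0902
  f4: (p14, p19, p13) → 47.2124
  f5: (p14, p19, p16) → 5.0734
  f6: (p8, p1, p12) → 39.8941
  f7: (p8, p1, p10) → 44.4320
  f8: (p8, p10, p13) → 61.2813
  f9: (p8, p19, p13) → 52.4143
  f10: (p18, p1, p12) → 9.2591
  f11: (p18, p17, p16) → 28.5500
  f12: (p11, p1, p10) → 55.3759
  f13: (p11, p7, p16) → 5.6236
  f14: (p11, p10, p13) → 67.2081
  f15: (p11, p7, p13) → 46.2133
  f16: (p9, p19, p12) → 18.4911
  f17: (p9, p17, p19) → 24.1638
  f18: (p9, p18, p12) → 5.8752
  f19: (p9, p18, p17) → 10.6269
  f20: (p6, p19, p12) → 17.7262
  f21: (p6, p8, p12) → 34.5214
  f22: (p6, p8, p19) → 3.9035
  f23: (p3, p11, p16) → 50.4930
  f24: (p3, p11, p1) → 38.7478
  f25: (p3, p18, p16) → 16.9592
  f26: (p3, p18, p1) → 12.1815
Σ area = 830.475

Euler characteristic 15−39+26 = 2 ✓


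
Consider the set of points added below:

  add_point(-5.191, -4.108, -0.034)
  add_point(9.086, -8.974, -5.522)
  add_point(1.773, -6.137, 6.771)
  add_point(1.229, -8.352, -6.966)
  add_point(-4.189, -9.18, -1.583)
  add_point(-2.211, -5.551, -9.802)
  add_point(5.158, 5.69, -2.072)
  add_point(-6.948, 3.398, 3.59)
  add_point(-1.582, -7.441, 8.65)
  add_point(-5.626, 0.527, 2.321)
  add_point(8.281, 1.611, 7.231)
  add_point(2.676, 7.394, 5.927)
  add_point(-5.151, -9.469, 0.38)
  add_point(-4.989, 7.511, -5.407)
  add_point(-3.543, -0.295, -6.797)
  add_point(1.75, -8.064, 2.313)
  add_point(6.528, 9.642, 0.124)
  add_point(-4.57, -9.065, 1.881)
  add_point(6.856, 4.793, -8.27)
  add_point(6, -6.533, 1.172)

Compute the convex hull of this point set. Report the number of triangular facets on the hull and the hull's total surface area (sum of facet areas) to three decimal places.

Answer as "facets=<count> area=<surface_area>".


facets=26 area=1077.889

Points on the hull: [1, 2, 3, 4, 5, 7, 8, 10, 11, 12, 13, 16, 17, 18, 19] (15 of 20).

Facet areas (half cross-product norm):
  f1: (p11, p8, p7) → 69.2767
  f2: (p13, p11, p7) → 53.3751
  f3: (p13, p11, p16) → 46.6264
  f4: (p18, p5, p1) → 78.7183
  f5: (p18, p13, p16) → 56.9583
  f6: (p18, p13, p5) → 77.8648
  f7: (p12, p8, p1) → 71.1677
  f8: (p12, p13, p5) → 79.4203
  f9: (p12, p13, p7) → 66.6947
  f10: (p10, p11, p8) → 54.9124
  f11: (p10, p11, p16) → 29.8509
  f12: (p10, p18, p1) → 103.6596
  f13: (p10, p18, p16) → 51.7284
  f14: (p3, p5, p1) → 13.2263
  f15: (p17, p8, p7) → 46.8916
  f16: (p17, p12, p7) → 10.1572
  f17: (p17, p12, p8) → 0.3401
  f18: (p2, p8, p1) → 19.8476
  f19: (p2, p10, p8) → 13.4719
  f20: (p4, p12, p5) → 3.4374
  f21: (p4, p3, p5) → 20.2174
  f22: (p4, p12, p1) → 11.2883
  f23: (p4, p3, p1) → 25.5634
  f24: (p19, p10, p1) → 30.3085
  f25: (p19, p2, p1) → 9.0204
  f26: (p19, p2, p10) → 33.8653
Σ area = 1077.889

Euler characteristic 15−39+26 = 2 ✓


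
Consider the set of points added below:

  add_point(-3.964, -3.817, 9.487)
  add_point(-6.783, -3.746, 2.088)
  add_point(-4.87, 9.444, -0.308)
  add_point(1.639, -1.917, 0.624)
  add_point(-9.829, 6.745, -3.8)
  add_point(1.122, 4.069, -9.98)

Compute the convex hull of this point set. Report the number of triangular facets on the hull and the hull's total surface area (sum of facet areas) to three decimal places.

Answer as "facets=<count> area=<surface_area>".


facets=8 area=440.592

Extreme-point indices: [0, 1, 2, 3, 4, 5] — 6 of 6 on the boundary.

Facet areas (half cross-product norm):
  f1: (p0, p2, p4) → 54.7857
  f2: (p0, p2, p3) → 69.8620
  f3: (p5, p2, p4) → 40.7230
  f4: (p5, p2, p3) → 68.9075
  f5: (p1, p0, p3) → 34.0143
  f6: (p1, p5, p3) → 52.1112
  f7: (p1, p0, p4) → 41.4058
  f8: (p1, p5, p4) → 78.7828
Σ area = 440.592

Euler characteristic 6−12+8 = 2 ✓


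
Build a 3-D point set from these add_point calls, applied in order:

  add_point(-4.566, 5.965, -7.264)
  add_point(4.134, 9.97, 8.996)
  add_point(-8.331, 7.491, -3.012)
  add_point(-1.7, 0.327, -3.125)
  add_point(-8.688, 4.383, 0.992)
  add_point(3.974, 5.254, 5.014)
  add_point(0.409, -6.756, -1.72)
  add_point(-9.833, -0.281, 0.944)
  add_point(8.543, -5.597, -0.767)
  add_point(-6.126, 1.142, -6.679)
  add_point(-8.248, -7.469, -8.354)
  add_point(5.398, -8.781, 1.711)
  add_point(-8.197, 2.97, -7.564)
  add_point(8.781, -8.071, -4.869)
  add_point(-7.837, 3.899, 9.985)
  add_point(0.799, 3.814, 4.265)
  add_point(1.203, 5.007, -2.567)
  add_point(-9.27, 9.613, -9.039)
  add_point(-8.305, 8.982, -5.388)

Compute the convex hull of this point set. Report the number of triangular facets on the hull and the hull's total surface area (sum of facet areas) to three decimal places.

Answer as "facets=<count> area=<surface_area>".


facets=18 area=1133.069

Hull vertices (11/19): indices [0, 1, 7, 8, 10, 11, 13, 14, 16, 17, 18].

Per-facet area ½‖(b−a)×(c−a)‖:
  f1: (p10, p17, p7) → 82.6380
  f2: (p10, p17, p13) → 148.1720
  f3: (p11, p10, p13) → 62.3263
  f4: (p16, p1, p13) → 92.4879
  f5: (p16, p17, p1) → 74.1747
  f6: (p8, p1, p13) → 21.6598
  f7: (p8, p11, p13) → 12.1735
  f8: (p8, p11, p1) → 47.9905
  f9: (p14, p10, p7) → 23.4725
  f10: (p14, p11, p10) → 161.2316
  f11: (p14, p11, p1) → 127.6902
  f12: (p14, p17, p7) → 67.3364
  f13: (p0, p17, p13) → 13.3846
  f14: (p0, p16, p13) → 52.6481
  f15: (p0, p16, p17) → 12.7699
  f16: (p18, p17, p1) → 17.5554
  f17: (p18, p14, p1) → 107.1114
  f18: (p18, p14, p17) → 8.2463
Σ area = 1133.069

Euler: V−E+F = 11−27+18 = 2.


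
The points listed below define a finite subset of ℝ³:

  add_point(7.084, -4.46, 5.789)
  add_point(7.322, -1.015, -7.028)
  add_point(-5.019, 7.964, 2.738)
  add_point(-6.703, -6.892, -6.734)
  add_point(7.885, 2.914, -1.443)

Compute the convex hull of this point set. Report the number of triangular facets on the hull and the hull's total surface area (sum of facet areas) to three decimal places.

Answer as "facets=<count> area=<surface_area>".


facets=6 area=519.909

5 of the 5 inputs are extreme points: [0, 1, 2, 3, 4].

Per-facet area ½‖(b−a)×(c−a)‖:
  f1: (p0, p2, p3) → 140.4027
  f2: (p0, p2, p4) → 74.9531
  f3: (p1, p2, p3) → 123.2573
  f4: (p1, p2, p4) → 46.2177
  f5: (p1, p0, p3) → 100.0144
  f6: (p1, p0, p4) → 35.0641
Σ area = 519.909

Euler: V−E+F = 5−9+6 = 2.


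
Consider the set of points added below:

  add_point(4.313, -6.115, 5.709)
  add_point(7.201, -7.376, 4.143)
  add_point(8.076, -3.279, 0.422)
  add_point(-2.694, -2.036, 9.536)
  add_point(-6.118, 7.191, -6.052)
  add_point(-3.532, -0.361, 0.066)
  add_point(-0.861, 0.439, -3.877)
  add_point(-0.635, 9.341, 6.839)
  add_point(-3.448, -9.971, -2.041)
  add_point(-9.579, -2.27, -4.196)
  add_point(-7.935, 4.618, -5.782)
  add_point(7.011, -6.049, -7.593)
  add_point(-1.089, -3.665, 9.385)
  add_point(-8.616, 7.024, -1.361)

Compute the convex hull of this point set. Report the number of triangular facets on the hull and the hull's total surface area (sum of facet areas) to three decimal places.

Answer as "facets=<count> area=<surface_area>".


facets=18 area=898.348

Extreme-point indices: [1, 2, 3, 4, 7, 8, 9, 10, 11, 12, 13] — 11 of 14 on the boundary.

Per-facet area ½‖(b−a)×(c−a)‖:
  f1: (p8, p3, p9) → 69.0388
  f2: (p13, p4, p7) → 29.6843
  f3: (p13, p3, p9) → 71.1069
  f4: (p13, p3, p7) → 68.5283
  f5: (p11, p7, p2) → 59.6624
  f6: (p11, p4, p7) → 132.0524
  f7: (p11, p8, p9) → 61.8811
  f8: (p1, p7, p2) → 45.4629
  f9: (p1, p11, p2) → 22.2806
  f10: (p1, p11, p8) → 65.2599
  f11: (p10, p11, p9) → 62.8690
  f12: (p10, p11, p4) → 29.1661
  f13: (p10, p13, p9) → 17.9397
  f14: (p10, p13, p4) → 7.8056
  f15: (p12, p8, p3) → 14.6321
  f16: (p12, p1, p8) → 61.8058
  f17: (p12, p3, p7) → 11.4090
  f18: (p12, p1, p7) → 67.7637
Σ area = 898.348

Check V−E+F: 11 − 27 + 18 = 2.


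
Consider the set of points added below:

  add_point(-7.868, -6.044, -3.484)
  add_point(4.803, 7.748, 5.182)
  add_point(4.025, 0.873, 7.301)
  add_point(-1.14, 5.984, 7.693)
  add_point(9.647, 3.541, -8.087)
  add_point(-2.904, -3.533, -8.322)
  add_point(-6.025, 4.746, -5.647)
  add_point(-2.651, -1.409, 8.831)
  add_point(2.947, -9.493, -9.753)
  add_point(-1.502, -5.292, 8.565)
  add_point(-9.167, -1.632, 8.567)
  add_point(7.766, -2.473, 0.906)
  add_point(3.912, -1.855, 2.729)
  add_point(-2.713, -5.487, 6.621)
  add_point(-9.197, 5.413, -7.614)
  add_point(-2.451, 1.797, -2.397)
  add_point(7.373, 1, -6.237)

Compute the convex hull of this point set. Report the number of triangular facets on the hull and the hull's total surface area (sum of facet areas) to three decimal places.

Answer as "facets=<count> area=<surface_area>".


facets=22 area=1085.677

Extreme-point indices: [0, 1, 2, 3, 4, 5, 7, 8, 9, 10, 11, 13, 14] — 13 of 17 on the boundary.

Facet areas (half cross-product norm):
  f1: (p8, p4, p14) → 130.2382
  f2: (p1, p4, p14) → 129.2588
  f3: (p3, p1, p14) → 57.6437
  f4: (p11, p8, p4) → 71.5110
  f5: (p11, p1, p4) → 62.3619
  f6: (p5, p8, p14) → 8.9083
  f7: (p5, p0, p14) → 39.9398
  f8: (p5, p0, p8) → 29.4178
  f9: (p9, p11, p8) → 83.7975
  f10: (p10, p9, p7) → 12.8285
  f11: (p10, p0, p14) → 79.0016
  f12: (p10, p3, p14) → 91.9345
  f13: (p10, p3, p7) → 24.2600
  f14: (p2, p11, p1) → 29.2300
  f15: (p2, p9, p11) → 33.8010
  f16: (p2, p9, p7) → 14.6432
  f17: (p2, p3, p7) → 23.5127
  f18: (p2, p3, p1) → 21.5363
  f19: (p13, p10, p0) → 43.7246
  f20: (p13, p10, p9) → 8.7729
  f21: (p13, p0, p8) → 73.4869
  f22: (p13, p9, p8) → 15.8681
Σ area = 1085.677

Euler: V−E+F = 13−33+22 = 2.


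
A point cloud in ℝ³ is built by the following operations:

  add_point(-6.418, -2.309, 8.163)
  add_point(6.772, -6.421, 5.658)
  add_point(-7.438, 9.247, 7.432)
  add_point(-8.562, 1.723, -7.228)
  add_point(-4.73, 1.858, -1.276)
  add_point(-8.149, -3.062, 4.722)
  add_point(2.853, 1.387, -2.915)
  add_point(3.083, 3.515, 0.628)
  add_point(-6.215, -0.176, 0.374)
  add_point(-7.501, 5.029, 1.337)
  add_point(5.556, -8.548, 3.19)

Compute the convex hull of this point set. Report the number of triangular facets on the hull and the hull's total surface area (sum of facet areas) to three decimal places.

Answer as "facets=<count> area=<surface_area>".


8 of the 11 inputs are extreme points: [0, 1, 2, 3, 5, 6, 7, 10].

Area of each hull facet:
  f1: (p0, p2, p1) → 76.0621
  f2: (p7, p2, p3) → 93.0230
  f3: (p7, p2, p1) → 74.7351
  f4: (p10, p0, p1) → 24.4089
  f5: (p5, p10, p3) → 95.3297
  f6: (p5, p10, p0) → 28.2309
  f7: (p5, p2, p3) → 80.2272
  f8: (p5, p0, p2) → 22.7033
  f9: (p6, p7, p1) → 24.2493
  f10: (p6, p10, p1) → 20.7672
  f11: (p6, p7, p3) → 23.7578
  f12: (p6, p10, p3) → 66.4986
Σ area = 629.993

Check V−E+F: 8 − 18 + 12 = 2.

facets=12 area=629.993


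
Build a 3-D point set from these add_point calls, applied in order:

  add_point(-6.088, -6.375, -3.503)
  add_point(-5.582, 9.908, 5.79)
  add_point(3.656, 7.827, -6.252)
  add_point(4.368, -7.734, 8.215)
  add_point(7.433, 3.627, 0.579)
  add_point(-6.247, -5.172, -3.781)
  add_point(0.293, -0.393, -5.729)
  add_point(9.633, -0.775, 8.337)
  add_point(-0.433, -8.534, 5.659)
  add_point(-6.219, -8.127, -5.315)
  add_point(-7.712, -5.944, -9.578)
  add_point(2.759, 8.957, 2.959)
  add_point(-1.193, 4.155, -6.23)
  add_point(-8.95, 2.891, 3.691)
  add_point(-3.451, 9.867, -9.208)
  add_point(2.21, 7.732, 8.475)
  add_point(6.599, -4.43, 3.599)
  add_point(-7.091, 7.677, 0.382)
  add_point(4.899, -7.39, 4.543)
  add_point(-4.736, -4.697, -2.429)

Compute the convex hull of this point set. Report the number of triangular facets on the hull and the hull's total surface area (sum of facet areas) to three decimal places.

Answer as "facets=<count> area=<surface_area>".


facets=28 area=1106.761

Points on the hull: [1, 2, 3, 4, 6, 7, 8, 9, 10, 11, 13, 14, 15, 16, 17, 18] (16 of 20).

Triangle areas on the boundary:
  f1: (p9, p8, p13) → 80.9011
  f2: (p9, p10, p13) → 35.9825
  f3: (p2, p14, p10) → 65.2124
  f4: (p3, p15, p7) → 48.2299
  f5: (p3, p1, p15) → 61.7375
  f6: (p3, p8, p13) → 35.0057
  f7: (p3, p1, p13) → 70.3298
  f8: (p6, p2, p10) → 30.4472
  f9: (p11, p2, p14) → 35.9435
  f10: (p11, p1, p14) → 59.9574
  f11: (p11, p1, p15) → 23.2782
  f12: (p11, p4, p2) → 30.9351
  f13: (p11, p15, p7) → 31.9279
  f14: (p11, p4, p7) → 33.4900
  f15: (p17, p1, p13) → 18.3195
  f16: (p17, p1, p14) → 23.9514
  f17: (p17, p10, p13) → 48.7940
  f18: (p17, p14, p10) → 82.6803
  f19: (p18, p9, p8) → 33.3348
  f20: (p18, p3, p8) → 9.7026
  f21: (p18, p9, p10) → 24.0819
  f22: (p18, p3, p7) → 16.0853
  f23: (p16, p6, p10) → 53.8606
  f24: (p16, p18, p10) → 33.5685
  f25: (p16, p6, p2) → 52.5369
  f26: (p16, p4, p2) → 28.4511
  f27: (p16, p4, p7) → 27.6208
  f28: (p16, p18, p7) → 10.3952
Σ area = 1106.761

Euler characteristic 16−42+28 = 2 ✓


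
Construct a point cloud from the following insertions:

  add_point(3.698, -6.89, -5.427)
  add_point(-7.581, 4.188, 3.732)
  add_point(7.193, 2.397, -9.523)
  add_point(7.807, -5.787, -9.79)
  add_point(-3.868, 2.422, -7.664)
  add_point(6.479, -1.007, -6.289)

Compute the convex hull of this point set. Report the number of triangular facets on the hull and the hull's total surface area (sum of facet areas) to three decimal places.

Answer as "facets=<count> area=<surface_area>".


Hull vertices (6/6): indices [0, 1, 2, 3, 4, 5].

Per-facet area ½‖(b−a)×(c−a)‖:
  f1: (p4, p0, p1) → 73.3161
  f2: (p4, p0, p3) → 36.7751
  f3: (p4, p2, p1) → 60.3808
  f4: (p4, p2, p3) → 45.8972
  f5: (p5, p0, p1) → 58.5493
  f6: (p5, p2, p1) → 40.9863
  f7: (p5, p0, p3) → 16.8091
  f8: (p5, p2, p3) → 14.2794
Σ area = 346.993

Check V−E+F: 6 − 12 + 8 = 2.

facets=8 area=346.993
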